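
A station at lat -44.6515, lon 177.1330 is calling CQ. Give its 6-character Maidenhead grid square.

RE85ni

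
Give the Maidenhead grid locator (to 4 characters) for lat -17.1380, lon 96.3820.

NH82

Add 180° to longitude and 90° to latitude: 276.38, 72.86.
Field: 276.38/20 → 13 → N, 72.86/10 → 7 → H; chars NH.
Square: 16.38/2 → 8, 2.86/1 → 2; chars 82.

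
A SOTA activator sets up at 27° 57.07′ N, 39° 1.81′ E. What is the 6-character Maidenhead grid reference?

KL97mw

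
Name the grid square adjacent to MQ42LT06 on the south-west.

MQ42kt95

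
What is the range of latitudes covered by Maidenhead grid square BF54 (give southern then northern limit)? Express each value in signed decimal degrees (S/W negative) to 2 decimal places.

Field B=1, F=5: +1·20° lon, +5·10° lat → SW at lon -160°, lat -40°.
Square 5, 4: +5·2° lon, +4·1° lat → SW at lon -150°, lat -36°.
Cell spans 2° lon × 1° lat.
south -36.00, north -35.00.

-36.00, -35.00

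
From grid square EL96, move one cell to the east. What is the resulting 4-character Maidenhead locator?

FL06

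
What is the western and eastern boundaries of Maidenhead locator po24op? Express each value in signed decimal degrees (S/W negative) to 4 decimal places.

125.1667, 125.2500

Field P=15, O=14: +15·20° lon, +14·10° lat → SW at lon 120°, lat 50°.
Square 2, 4: +2·2° lon, +4·1° lat → SW at lon 124°, lat 54°.
Subsquare o=14, p=15: +14·0.0833333° lon, +15·0.0416667° lat → SW at lon 125.167°, lat 54.625°.
Cell spans 0.0833333° lon × 0.0416667° lat.
west 125.1667, east 125.2500.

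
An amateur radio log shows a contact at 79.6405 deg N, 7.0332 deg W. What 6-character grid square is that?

Offset from 180°W / 90°S: lon 172.9668°, lat 169.6405°.
Field: 172.9668/20 → 8 → I, 169.6405/10 → 16 → Q; chars IQ.
Square: 12.9668/2 → 6, 9.6405/1 → 9; chars 69.
Subsquare: 0.9668/0.0833333 → 11 → l, 0.6405/0.0416667 → 15 → p; chars lp.

IQ69lp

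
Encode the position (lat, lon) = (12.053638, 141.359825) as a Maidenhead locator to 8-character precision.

Offset from 180°W / 90°S: lon 321.35983°, lat 102.05364°.
Field: lon ⌊321.35983/20⌋ = 16 → Q; lat ⌊102.05364/10⌋ = 10 → K.
Square: lon ⌊1.35983/2⌋ = 0; lat ⌊2.05364/1⌋ = 2.
Subsquare: lon ⌊1.35983/0.0833333⌋ = 16 → q; lat ⌊0.05364/0.0416667⌋ = 1 → b.
Extended square: lon ⌊0.02649/0.00833333⌋ = 3; lat ⌊0.01197/0.00416667⌋ = 2.

QK02qb32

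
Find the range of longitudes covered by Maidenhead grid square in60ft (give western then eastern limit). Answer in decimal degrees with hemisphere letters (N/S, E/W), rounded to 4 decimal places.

Field I=8, N=13: +8·20° lon, +13·10° lat → SW at lon -20°, lat 40°.
Square 6, 0: +6·2° lon, +0·1° lat → SW at lon -8°, lat 40°.
Subsquare f=5, t=19: +5·0.0833333° lon, +19·0.0416667° lat → SW at lon -7.58333°, lat 40.7917°.
Cell spans 0.0833333° lon × 0.0416667° lat.
west 7.5833° W, east 7.5000° W.

7.5833° W, 7.5000° W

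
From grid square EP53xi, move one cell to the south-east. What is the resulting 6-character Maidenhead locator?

Longitude subsquare x = 23; +1 → 24, wraps to 0 = a, carry into square.
Longitude square 5; +1 → 6.
Latitude subsquare i = 8; −1 → 7 = h.

EP63ah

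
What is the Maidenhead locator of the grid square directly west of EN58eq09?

EN58dq99

Longitude extended square 0; −1 → -1, wraps to 9, carry into subsquare.
Longitude subsquare e = 4; −1 → 3 = d.
The latitude characters are unchanged.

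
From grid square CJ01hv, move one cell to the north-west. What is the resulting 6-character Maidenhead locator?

Longitude subsquare h = 7; −1 → 6 = g.
Latitude subsquare v = 21; +1 → 22 = w.

CJ01gw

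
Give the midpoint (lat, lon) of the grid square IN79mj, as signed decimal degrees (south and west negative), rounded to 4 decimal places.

Field I=8, N=13: +8·20° lon, +13·10° lat → SW at lon -20°, lat 40°.
Square 7, 9: +7·2° lon, +9·1° lat → SW at lon -6°, lat 49°.
Subsquare m=12, j=9: +12·0.0833333° lon, +9·0.0416667° lat → SW at lon -5°, lat 49.375°.
Cell spans 0.0833333° lon × 0.0416667° lat. Centre is SW corner plus half of each.
latitude 49.3958, longitude -4.9583.

49.3958, -4.9583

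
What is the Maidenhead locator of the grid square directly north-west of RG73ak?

RG63xl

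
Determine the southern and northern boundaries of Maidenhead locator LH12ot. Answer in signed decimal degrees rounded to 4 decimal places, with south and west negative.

-17.2083, -17.1667

Field L=11, H=7: +11·20° lon, +7·10° lat → SW at lon 40°, lat -20°.
Square 1, 2: +1·2° lon, +2·1° lat → SW at lon 42°, lat -18°.
Subsquare o=14, t=19: +14·0.0833333° lon, +19·0.0416667° lat → SW at lon 43.1667°, lat -17.2083°.
Cell spans 0.0833333° lon × 0.0416667° lat.
south -17.2083, north -17.1667.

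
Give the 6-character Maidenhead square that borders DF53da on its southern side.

Latitude subsquare a = 0; −1 → -1, wraps to 23 = x, carry into square.
Latitude square 3; −1 → 2.
The longitude characters are unchanged.

DF52dx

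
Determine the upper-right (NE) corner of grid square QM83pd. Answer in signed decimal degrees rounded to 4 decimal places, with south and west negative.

Field Q=16, M=12: +16·20° lon, +12·10° lat → SW at lon 140°, lat 30°.
Square 8, 3: +8·2° lon, +3·1° lat → SW at lon 156°, lat 33°.
Subsquare p=15, d=3: +15·0.0833333° lon, +3·0.0416667° lat → SW at lon 157.25°, lat 33.125°.
Cell spans 0.0833333° lon × 0.0416667° lat. NE corner is SW corner plus one full cell.
latitude 33.1667, longitude 157.3333.

33.1667, 157.3333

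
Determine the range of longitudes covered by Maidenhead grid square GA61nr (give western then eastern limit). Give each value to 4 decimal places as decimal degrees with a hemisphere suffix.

Field G=6, A=0: +6·20° lon, +0·10° lat → SW at lon -60°, lat -90°.
Square 6, 1: +6·2° lon, +1·1° lat → SW at lon -48°, lat -89°.
Subsquare n=13, r=17: +13·0.0833333° lon, +17·0.0416667° lat → SW at lon -46.9167°, lat -88.2917°.
Cell spans 0.0833333° lon × 0.0416667° lat.
west 46.9167° W, east 46.8333° W.

46.9167° W, 46.8333° W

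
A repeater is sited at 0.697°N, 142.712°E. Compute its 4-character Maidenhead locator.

Shift to the Maidenhead origin (180°W, 90°S): lon 322.71, lat 90.70.
Field: lon ⌊322.71/20⌋ = 16 → Q; lat ⌊90.70/10⌋ = 9 → J.
Square: lon ⌊2.71/2⌋ = 1; lat ⌊0.70/1⌋ = 0.

QJ10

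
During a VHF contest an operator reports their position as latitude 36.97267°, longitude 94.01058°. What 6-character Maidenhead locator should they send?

Shift to the Maidenhead origin (180°W, 90°S): lon 274.0106, lat 126.9727.
Field: 274.0106/20 → 13 → N, 126.9727/10 → 12 → M; chars NM.
Square: 14.0106/2 → 7, 6.9727/1 → 6; chars 76.
Subsquare: 0.0106/0.0833333 → 0 → a, 0.9727/0.0416667 → 23 → x; chars ax.

NM76ax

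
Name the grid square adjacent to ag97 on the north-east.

Longitude square 9; +1 → 10, wraps to 0, carry into field.
Longitude field A = 0; +1 → 1 = B.
Latitude square 7; +1 → 8.

BG08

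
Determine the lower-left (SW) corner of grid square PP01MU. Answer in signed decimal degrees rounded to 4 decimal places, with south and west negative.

Field P=15, P=15: +15·20° lon, +15·10° lat → SW at lon 120°, lat 60°.
Square 0, 1: +0·2° lon, +1·1° lat → SW at lon 120°, lat 61°.
Subsquare m=12, u=20: +12·0.0833333° lon, +20·0.0416667° lat → SW at lon 121°, lat 61.8333°.
latitude 61.8333, longitude 121.0000.

61.8333, 121.0000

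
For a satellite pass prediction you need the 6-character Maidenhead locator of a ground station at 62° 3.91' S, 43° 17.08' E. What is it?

LC17pw

Shift to the Maidenhead origin (180°W, 90°S): lon 223.2847, lat 27.9348.
Field (20°×10°, letters A–R): lon ⌊223.2847/20⌋ = 11 → L; lat ⌊27.9348/10⌋ = 2 → C.
Square (2°×1°, digits 0–9): lon ⌊3.2847/2⌋ = 1; lat ⌊7.9348/1⌋ = 7.
Subsquare (5′×2.5′, letters a–x): lon ⌊1.2847/0.0833333⌋ = 15 → p; lat ⌊0.9348/0.0416667⌋ = 22 → w.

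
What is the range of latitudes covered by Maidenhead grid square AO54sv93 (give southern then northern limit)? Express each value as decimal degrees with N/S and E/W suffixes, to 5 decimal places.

Field A=0, O=14: +0·20° lon, +14·10° lat → SW at lon -180°, lat 50°.
Square 5, 4: +5·2° lon, +4·1° lat → SW at lon -170°, lat 54°.
Subsquare s=18, v=21: +18·0.0833333° lon, +21·0.0416667° lat → SW at lon -168.5°, lat 54.875°.
Extended square 9, 3: +9·0.00833333° lon, +3·0.00416667° lat → SW at lon -168.425°, lat 54.8875°.
Cell spans 0.00833333° lon × 0.00416667° lat.
south 54.88750° N, north 54.89167° N.

54.88750° N, 54.89167° N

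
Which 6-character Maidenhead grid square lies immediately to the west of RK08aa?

QK98xa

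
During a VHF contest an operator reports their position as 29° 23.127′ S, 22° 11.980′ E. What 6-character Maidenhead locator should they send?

Offset from 180°W / 90°S: lon 202.1997°, lat 60.6146°.
Field: lon ⌊202.1997/20⌋ = 10 → K; lat ⌊60.6146/10⌋ = 6 → G.
Square: lon ⌊2.1997/2⌋ = 1; lat ⌊0.6146/1⌋ = 0.
Subsquare: lon ⌊0.1997/0.0833333⌋ = 2 → c; lat ⌊0.6146/0.0416667⌋ = 14 → o.

KG10co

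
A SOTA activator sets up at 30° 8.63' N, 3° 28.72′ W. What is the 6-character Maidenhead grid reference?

IM80gd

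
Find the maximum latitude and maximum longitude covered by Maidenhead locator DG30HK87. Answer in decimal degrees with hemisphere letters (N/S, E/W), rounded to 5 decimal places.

Field D=3, G=6: +3·20° lon, +6·10° lat → SW at lon -120°, lat -30°.
Square 3, 0: +3·2° lon, +0·1° lat → SW at lon -114°, lat -30°.
Subsquare h=7, k=10: +7·0.0833333° lon, +10·0.0416667° lat → SW at lon -113.417°, lat -29.5833°.
Extended square 8, 7: +8·0.00833333° lon, +7·0.00416667° lat → SW at lon -113.35°, lat -29.5542°.
Cell spans 0.00833333° lon × 0.00416667° lat. NE corner is SW corner plus one full cell.
latitude 29.55000° S, longitude 113.34167° W.

29.55000° S, 113.34167° W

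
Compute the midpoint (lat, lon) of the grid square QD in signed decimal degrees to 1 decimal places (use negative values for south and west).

-55.0, 150.0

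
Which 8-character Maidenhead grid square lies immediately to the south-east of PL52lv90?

Longitude extended square 9; +1 → 10, wraps to 0, carry into subsquare.
Longitude subsquare l = 11; +1 → 12 = m.
Latitude extended square 0; −1 → -1, wraps to 9, carry into subsquare.
Latitude subsquare v = 21; −1 → 20 = u.

PL52mu09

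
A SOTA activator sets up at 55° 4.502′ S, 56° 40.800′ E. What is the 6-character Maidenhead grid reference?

LD84iw

Shift to the Maidenhead origin (180°W, 90°S): lon 236.6800, lat 34.9250.
Field: lon ⌊236.6800/20⌋ = 11 → L; lat ⌊34.9250/10⌋ = 3 → D.
Square: lon ⌊16.6800/2⌋ = 8; lat ⌊4.9250/1⌋ = 4.
Subsquare: lon ⌊0.6800/0.0833333⌋ = 8 → i; lat ⌊0.9250/0.0416667⌋ = 22 → w.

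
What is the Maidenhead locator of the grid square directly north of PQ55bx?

Latitude subsquare x = 23; +1 → 24, wraps to 0 = a, carry into square.
Latitude square 5; +1 → 6.
The longitude characters are unchanged.

PQ56ba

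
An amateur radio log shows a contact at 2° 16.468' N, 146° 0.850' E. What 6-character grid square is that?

QJ32ag

Shift to the Maidenhead origin (180°W, 90°S): lon 326.0142, lat 92.2745.
Field: 326.0142/20 → 16 → Q, 92.2745/10 → 9 → J; chars QJ.
Square: 6.0142/2 → 3, 2.2745/1 → 2; chars 32.
Subsquare: 0.0142/0.0833333 → 0 → a, 0.2745/0.0416667 → 6 → g; chars ag.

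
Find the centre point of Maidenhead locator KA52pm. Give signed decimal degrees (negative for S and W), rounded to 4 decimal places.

-87.4792, 31.2917

Field K=10, A=0: +10·20° lon, +0·10° lat → SW at lon 20°, lat -90°.
Square 5, 2: +5·2° lon, +2·1° lat → SW at lon 30°, lat -88°.
Subsquare p=15, m=12: +15·0.0833333° lon, +12·0.0416667° lat → SW at lon 31.25°, lat -87.5°.
Cell spans 0.0833333° lon × 0.0416667° lat. Centre is SW corner plus half of each.
latitude -87.4792, longitude 31.2917.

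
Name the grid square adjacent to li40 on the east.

Longitude square 4; +1 → 5.
The latitude characters are unchanged.

LI50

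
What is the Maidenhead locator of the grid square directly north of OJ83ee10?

Latitude extended square 0; +1 → 1.
The longitude characters are unchanged.

OJ83ee11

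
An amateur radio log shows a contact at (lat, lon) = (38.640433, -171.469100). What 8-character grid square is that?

Add 180° to longitude and 90° to latitude: 8.53090, 128.64043.
Field: 8.53090/20 → 0 → A, 128.64043/10 → 12 → M; chars AM.
Square: 8.53090/2 → 4, 8.64043/1 → 8; chars 48.
Subsquare: 0.53090/0.0833333 → 6 → g, 0.64043/0.0416667 → 15 → p; chars gp.
Extended square: 0.03090/0.00833333 → 3, 0.01543/0.00416667 → 3; chars 33.

AM48gp33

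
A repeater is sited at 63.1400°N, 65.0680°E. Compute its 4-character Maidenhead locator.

MP23

Add 180° to longitude and 90° to latitude: 245.07, 153.14.
Field: lon ⌊245.07/20⌋ = 12 → M; lat ⌊153.14/10⌋ = 15 → P.
Square: lon ⌊5.07/2⌋ = 2; lat ⌊3.14/1⌋ = 3.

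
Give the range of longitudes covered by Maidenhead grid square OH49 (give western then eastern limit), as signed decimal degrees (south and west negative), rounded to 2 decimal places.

108.00, 110.00

Field O=14, H=7: +14·20° lon, +7·10° lat → SW at lon 100°, lat -20°.
Square 4, 9: +4·2° lon, +9·1° lat → SW at lon 108°, lat -11°.
Cell spans 2° lon × 1° lat.
west 108.00, east 110.00.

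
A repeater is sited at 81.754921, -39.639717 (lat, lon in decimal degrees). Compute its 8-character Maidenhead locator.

HR01es31

Offset from 180°W / 90°S: lon 140.36028°, lat 171.75492°.
Field (20°×10°, letters A–R): lon ⌊140.36028/20⌋ = 7 → H; lat ⌊171.75492/10⌋ = 17 → R.
Square (2°×1°, digits 0–9): lon ⌊0.36028/2⌋ = 0; lat ⌊1.75492/1⌋ = 1.
Subsquare (5′×2.5′, letters a–x): lon ⌊0.36028/0.0833333⌋ = 4 → e; lat ⌊0.75492/0.0416667⌋ = 18 → s.
Extended square (30″×15″, digits 0–9): lon ⌊0.02695/0.00833333⌋ = 3; lat ⌊0.00492/0.00416667⌋ = 1.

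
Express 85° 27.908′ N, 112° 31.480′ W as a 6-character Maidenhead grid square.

DR35rl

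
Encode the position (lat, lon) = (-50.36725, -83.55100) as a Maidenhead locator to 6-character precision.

Offset from 180°W / 90°S: lon 96.4490°, lat 39.6328°.
Field (20°×10°, letters A–R): lon ⌊96.4490/20⌋ = 4 → E; lat ⌊39.6328/10⌋ = 3 → D.
Square (2°×1°, digits 0–9): lon ⌊16.4490/2⌋ = 8; lat ⌊9.6328/1⌋ = 9.
Subsquare (5′×2.5′, letters a–x): lon ⌊0.4490/0.0833333⌋ = 5 → f; lat ⌊0.6328/0.0416667⌋ = 15 → p.

ED89fp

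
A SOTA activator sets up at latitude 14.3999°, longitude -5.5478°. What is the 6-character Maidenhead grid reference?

IK74fj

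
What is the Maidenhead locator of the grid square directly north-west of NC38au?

Longitude subsquare a = 0; −1 → -1, wraps to 23 = x, carry into square.
Longitude square 3; −1 → 2.
Latitude subsquare u = 20; +1 → 21 = v.

NC28xv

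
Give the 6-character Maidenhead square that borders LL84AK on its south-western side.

Longitude subsquare a = 0; −1 → -1, wraps to 23 = x, carry into square.
Longitude square 8; −1 → 7.
Latitude subsquare k = 10; −1 → 9 = j.

LL74xj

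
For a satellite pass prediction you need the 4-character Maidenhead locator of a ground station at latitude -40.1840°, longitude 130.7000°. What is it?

Add 180° to longitude and 90° to latitude: 310.70, 49.82.
Field: lon ⌊310.70/20⌋ = 15 → P; lat ⌊49.82/10⌋ = 4 → E.
Square: lon ⌊10.70/2⌋ = 5; lat ⌊9.82/1⌋ = 9.

PE59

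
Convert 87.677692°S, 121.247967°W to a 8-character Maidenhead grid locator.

Offset from 180°W / 90°S: lon 58.75203°, lat 2.32231°.
Field (20°×10°, letters A–R): lon ⌊58.75203/20⌋ = 2 → C; lat ⌊2.32231/10⌋ = 0 → A.
Square (2°×1°, digits 0–9): lon ⌊18.75203/2⌋ = 9; lat ⌊2.32231/1⌋ = 2.
Subsquare (5′×2.5′, letters a–x): lon ⌊0.75203/0.0833333⌋ = 9 → j; lat ⌊0.32231/0.0416667⌋ = 7 → h.
Extended square (30″×15″, digits 0–9): lon ⌊0.00203/0.00833333⌋ = 0; lat ⌊0.03064/0.00416667⌋ = 7.

CA92jh07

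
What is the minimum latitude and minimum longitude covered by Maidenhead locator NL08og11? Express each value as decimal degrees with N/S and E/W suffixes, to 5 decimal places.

28.25417° N, 81.17500° E

Field N=13, L=11: +13·20° lon, +11·10° lat → SW at lon 80°, lat 20°.
Square 0, 8: +0·2° lon, +8·1° lat → SW at lon 80°, lat 28°.
Subsquare o=14, g=6: +14·0.0833333° lon, +6·0.0416667° lat → SW at lon 81.1667°, lat 28.25°.
Extended square 1, 1: +1·0.00833333° lon, +1·0.00416667° lat → SW at lon 81.175°, lat 28.2542°.
latitude 28.25417° N, longitude 81.17500° E.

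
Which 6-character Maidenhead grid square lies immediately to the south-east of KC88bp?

Longitude subsquare b = 1; +1 → 2 = c.
Latitude subsquare p = 15; −1 → 14 = o.

KC88co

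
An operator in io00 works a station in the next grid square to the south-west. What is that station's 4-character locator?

HN99

Longitude square 0; −1 → -1, wraps to 9, carry into field.
Longitude field I = 8; −1 → 7 = H.
Latitude square 0; −1 → -1, wraps to 9, carry into field.
Latitude field O = 14; −1 → 13 = N.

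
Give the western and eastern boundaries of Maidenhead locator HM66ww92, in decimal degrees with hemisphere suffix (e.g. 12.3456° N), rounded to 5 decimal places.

26.09167° W, 26.08333° W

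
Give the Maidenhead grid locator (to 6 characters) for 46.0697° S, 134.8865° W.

CE23nw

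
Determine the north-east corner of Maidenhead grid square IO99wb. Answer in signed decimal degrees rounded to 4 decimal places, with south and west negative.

Field I=8, O=14: +8·20° lon, +14·10° lat → SW at lon -20°, lat 50°.
Square 9, 9: +9·2° lon, +9·1° lat → SW at lon -2°, lat 59°.
Subsquare w=22, b=1: +22·0.0833333° lon, +1·0.0416667° lat → SW at lon -0.166667°, lat 59.0417°.
Cell spans 0.0833333° lon × 0.0416667° lat. NE corner is SW corner plus one full cell.
latitude 59.0833, longitude -0.0833.

59.0833, -0.0833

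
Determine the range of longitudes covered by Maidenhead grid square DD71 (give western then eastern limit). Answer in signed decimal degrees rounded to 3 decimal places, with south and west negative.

Field D=3, D=3: +3·20° lon, +3·10° lat → SW at lon -120°, lat -60°.
Square 7, 1: +7·2° lon, +1·1° lat → SW at lon -106°, lat -59°.
Cell spans 2° lon × 1° lat.
west -106.000, east -104.000.

-106.000, -104.000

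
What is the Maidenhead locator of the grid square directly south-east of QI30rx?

Longitude subsquare r = 17; +1 → 18 = s.
Latitude subsquare x = 23; −1 → 22 = w.

QI30sw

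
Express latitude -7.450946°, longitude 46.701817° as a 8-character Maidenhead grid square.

Add 180° to longitude and 90° to latitude: 226.70182, 82.54905.
Field: lon ⌊226.70182/20⌋ = 11 → L; lat ⌊82.54905/10⌋ = 8 → I.
Square: lon ⌊6.70182/2⌋ = 3; lat ⌊2.54905/1⌋ = 2.
Subsquare: lon ⌊0.70182/0.0833333⌋ = 8 → i; lat ⌊0.54905/0.0416667⌋ = 13 → n.
Extended square: lon ⌊0.03515/0.00833333⌋ = 4; lat ⌊0.00739/0.00416667⌋ = 1.

LI32in41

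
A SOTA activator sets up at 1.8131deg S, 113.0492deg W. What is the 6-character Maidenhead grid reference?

Offset from 180°W / 90°S: lon 66.9508°, lat 88.1869°.
Field: 66.9508/20 → 3 → D, 88.1869/10 → 8 → I; chars DI.
Square: 6.9508/2 → 3, 8.1869/1 → 8; chars 38.
Subsquare: 0.9508/0.0833333 → 11 → l, 0.1869/0.0416667 → 4 → e; chars le.

DI38le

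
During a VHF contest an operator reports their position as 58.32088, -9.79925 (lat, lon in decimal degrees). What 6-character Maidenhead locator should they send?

IO58ch

Add 180° to longitude and 90° to latitude: 170.2007, 148.3209.
Field: lon ⌊170.2007/20⌋ = 8 → I; lat ⌊148.3209/10⌋ = 14 → O.
Square: lon ⌊10.2007/2⌋ = 5; lat ⌊8.3209/1⌋ = 8.
Subsquare: lon ⌊0.2007/0.0833333⌋ = 2 → c; lat ⌊0.3209/0.0416667⌋ = 7 → h.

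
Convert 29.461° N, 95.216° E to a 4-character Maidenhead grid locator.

Offset from 180°W / 90°S: lon 275.22°, lat 119.46°.
Field: 275.22/20 → 13 → N, 119.46/10 → 11 → L; chars NL.
Square: 15.22/2 → 7, 9.46/1 → 9; chars 79.

NL79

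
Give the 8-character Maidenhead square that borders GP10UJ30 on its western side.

GP10uj20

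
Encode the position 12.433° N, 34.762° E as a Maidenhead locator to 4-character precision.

KK72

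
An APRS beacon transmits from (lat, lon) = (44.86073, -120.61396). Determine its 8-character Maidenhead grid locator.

CN94qu66

Add 180° to longitude and 90° to latitude: 59.38604, 134.86073.
Field: lon ⌊59.38604/20⌋ = 2 → C; lat ⌊134.86073/10⌋ = 13 → N.
Square: lon ⌊19.38604/2⌋ = 9; lat ⌊4.86073/1⌋ = 4.
Subsquare: lon ⌊1.38604/0.0833333⌋ = 16 → q; lat ⌊0.86073/0.0416667⌋ = 20 → u.
Extended square: lon ⌊0.05271/0.00833333⌋ = 6; lat ⌊0.02740/0.00416667⌋ = 6.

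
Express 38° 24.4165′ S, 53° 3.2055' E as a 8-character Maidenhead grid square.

LF61mo62

Add 180° to longitude and 90° to latitude: 233.05343, 51.59306.
Field: lon ⌊233.05343/20⌋ = 11 → L; lat ⌊51.59306/10⌋ = 5 → F.
Square: lon ⌊13.05343/2⌋ = 6; lat ⌊1.59306/1⌋ = 1.
Subsquare: lon ⌊1.05343/0.0833333⌋ = 12 → m; lat ⌊0.59306/0.0416667⌋ = 14 → o.
Extended square: lon ⌊0.05343/0.00833333⌋ = 6; lat ⌊0.00972/0.00416667⌋ = 2.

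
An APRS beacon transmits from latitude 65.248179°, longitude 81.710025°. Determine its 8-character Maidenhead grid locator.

NP05uf59

Shift to the Maidenhead origin (180°W, 90°S): lon 261.71002, lat 155.24818.
Field: 261.71002/20 → 13 → N, 155.24818/10 → 15 → P; chars NP.
Square: 1.71002/2 → 0, 5.24818/1 → 5; chars 05.
Subsquare: 1.71002/0.0833333 → 20 → u, 0.24818/0.0416667 → 5 → f; chars uf.
Extended square: 0.04336/0.00833333 → 5, 0.03985/0.00416667 → 9; chars 59.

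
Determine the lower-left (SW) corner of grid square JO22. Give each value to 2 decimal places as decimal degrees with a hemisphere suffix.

52.00° N, 4.00° E

Field J=9, O=14: +9·20° lon, +14·10° lat → SW at lon 0°, lat 50°.
Square 2, 2: +2·2° lon, +2·1° lat → SW at lon 4°, lat 52°.
latitude 52.00° N, longitude 4.00° E.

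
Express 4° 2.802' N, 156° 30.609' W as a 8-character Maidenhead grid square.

Offset from 180°W / 90°S: lon 23.48985°, lat 94.04670°.
Field (20°×10°, letters A–R): lon ⌊23.48985/20⌋ = 1 → B; lat ⌊94.04670/10⌋ = 9 → J.
Square (2°×1°, digits 0–9): lon ⌊3.48985/2⌋ = 1; lat ⌊4.04670/1⌋ = 4.
Subsquare (5′×2.5′, letters a–x): lon ⌊1.48985/0.0833333⌋ = 17 → r; lat ⌊0.04670/0.0416667⌋ = 1 → b.
Extended square (30″×15″, digits 0–9): lon ⌊0.07318/0.00833333⌋ = 8; lat ⌊0.00503/0.00416667⌋ = 1.

BJ14rb81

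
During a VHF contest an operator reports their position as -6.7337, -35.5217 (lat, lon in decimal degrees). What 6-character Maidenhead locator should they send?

HI23fg

Offset from 180°W / 90°S: lon 144.4783°, lat 83.2663°.
Field: lon ⌊144.4783/20⌋ = 7 → H; lat ⌊83.2663/10⌋ = 8 → I.
Square: lon ⌊4.4783/2⌋ = 2; lat ⌊3.2663/1⌋ = 3.
Subsquare: lon ⌊0.4783/0.0833333⌋ = 5 → f; lat ⌊0.2663/0.0416667⌋ = 6 → g.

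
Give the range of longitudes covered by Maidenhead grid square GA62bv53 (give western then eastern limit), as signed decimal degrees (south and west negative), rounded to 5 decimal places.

Field G=6, A=0: +6·20° lon, +0·10° lat → SW at lon -60°, lat -90°.
Square 6, 2: +6·2° lon, +2·1° lat → SW at lon -48°, lat -88°.
Subsquare b=1, v=21: +1·0.0833333° lon, +21·0.0416667° lat → SW at lon -47.9167°, lat -87.125°.
Extended square 5, 3: +5·0.00833333° lon, +3·0.00416667° lat → SW at lon -47.875°, lat -87.1125°.
Cell spans 0.00833333° lon × 0.00416667° lat.
west -47.87500, east -47.86667.

-47.87500, -47.86667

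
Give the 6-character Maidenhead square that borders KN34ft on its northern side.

Latitude subsquare t = 19; +1 → 20 = u.
The longitude characters are unchanged.

KN34fu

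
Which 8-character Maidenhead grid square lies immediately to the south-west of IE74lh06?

IE74kh95

Longitude extended square 0; −1 → -1, wraps to 9, carry into subsquare.
Longitude subsquare l = 11; −1 → 10 = k.
Latitude extended square 6; −1 → 5.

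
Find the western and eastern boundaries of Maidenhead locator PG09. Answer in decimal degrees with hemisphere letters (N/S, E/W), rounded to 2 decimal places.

120.00° E, 122.00° E

Field P=15, G=6: +15·20° lon, +6·10° lat → SW at lon 120°, lat -30°.
Square 0, 9: +0·2° lon, +9·1° lat → SW at lon 120°, lat -21°.
Cell spans 2° lon × 1° lat.
west 120.00° E, east 122.00° E.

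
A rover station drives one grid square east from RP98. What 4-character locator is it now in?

AP08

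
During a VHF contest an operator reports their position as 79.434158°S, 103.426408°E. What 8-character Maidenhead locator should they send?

OB10rn15

Add 180° to longitude and 90° to latitude: 283.42641, 10.56584.
Field: lon ⌊283.42641/20⌋ = 14 → O; lat ⌊10.56584/10⌋ = 1 → B.
Square: lon ⌊3.42641/2⌋ = 1; lat ⌊0.56584/1⌋ = 0.
Subsquare: lon ⌊1.42641/0.0833333⌋ = 17 → r; lat ⌊0.56584/0.0416667⌋ = 13 → n.
Extended square: lon ⌊0.00974/0.00833333⌋ = 1; lat ⌊0.02418/0.00416667⌋ = 5.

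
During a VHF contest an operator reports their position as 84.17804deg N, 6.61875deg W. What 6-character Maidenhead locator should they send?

IR64qe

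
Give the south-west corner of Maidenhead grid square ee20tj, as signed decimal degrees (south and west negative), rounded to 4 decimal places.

Field E=4, E=4: +4·20° lon, +4·10° lat → SW at lon -100°, lat -50°.
Square 2, 0: +2·2° lon, +0·1° lat → SW at lon -96°, lat -50°.
Subsquare t=19, j=9: +19·0.0833333° lon, +9·0.0416667° lat → SW at lon -94.4167°, lat -49.625°.
latitude -49.6250, longitude -94.4167.

-49.6250, -94.4167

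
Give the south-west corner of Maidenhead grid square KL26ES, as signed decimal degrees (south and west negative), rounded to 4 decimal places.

26.7500, 24.3333

Field K=10, L=11: +10·20° lon, +11·10° lat → SW at lon 20°, lat 20°.
Square 2, 6: +2·2° lon, +6·1° lat → SW at lon 24°, lat 26°.
Subsquare e=4, s=18: +4·0.0833333° lon, +18·0.0416667° lat → SW at lon 24.3333°, lat 26.75°.
latitude 26.7500, longitude 24.3333.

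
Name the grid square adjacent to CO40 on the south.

CN49

Latitude square 0; −1 → -1, wraps to 9, carry into field.
Latitude field O = 14; −1 → 13 = N.
The longitude characters are unchanged.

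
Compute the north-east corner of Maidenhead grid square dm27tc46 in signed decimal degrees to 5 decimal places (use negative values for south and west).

Field D=3, M=12: +3·20° lon, +12·10° lat → SW at lon -120°, lat 30°.
Square 2, 7: +2·2° lon, +7·1° lat → SW at lon -116°, lat 37°.
Subsquare t=19, c=2: +19·0.0833333° lon, +2·0.0416667° lat → SW at lon -114.417°, lat 37.0833°.
Extended square 4, 6: +4·0.00833333° lon, +6·0.00416667° lat → SW at lon -114.383°, lat 37.1083°.
Cell spans 0.00833333° lon × 0.00416667° lat. NE corner is SW corner plus one full cell.
latitude 37.11250, longitude -114.37500.

37.11250, -114.37500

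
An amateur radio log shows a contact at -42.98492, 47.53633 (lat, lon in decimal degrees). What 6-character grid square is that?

LE37sa

Shift to the Maidenhead origin (180°W, 90°S): lon 227.5363, lat 47.0151.
Field: 227.5363/20 → 11 → L, 47.0151/10 → 4 → E; chars LE.
Square: 7.5363/2 → 3, 7.0151/1 → 7; chars 37.
Subsquare: 1.5363/0.0833333 → 18 → s, 0.0151/0.0416667 → 0 → a; chars sa.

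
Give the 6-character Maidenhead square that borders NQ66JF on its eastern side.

NQ66kf

Longitude subsquare j = 9; +1 → 10 = k.
The latitude characters are unchanged.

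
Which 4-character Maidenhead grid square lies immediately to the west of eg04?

DG94

Longitude square 0; −1 → -1, wraps to 9, carry into field.
Longitude field E = 4; −1 → 3 = D.
The latitude characters are unchanged.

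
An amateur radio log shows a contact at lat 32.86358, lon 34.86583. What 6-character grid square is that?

Add 180° to longitude and 90° to latitude: 214.8658, 122.8636.
Field: lon ⌊214.8658/20⌋ = 10 → K; lat ⌊122.8636/10⌋ = 12 → M.
Square: lon ⌊14.8658/2⌋ = 7; lat ⌊2.8636/1⌋ = 2.
Subsquare: lon ⌊0.8658/0.0833333⌋ = 10 → k; lat ⌊0.8636/0.0416667⌋ = 20 → u.

KM72ku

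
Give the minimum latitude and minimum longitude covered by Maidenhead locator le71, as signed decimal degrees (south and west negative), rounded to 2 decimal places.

-49.00, 54.00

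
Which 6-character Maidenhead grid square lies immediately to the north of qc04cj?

Latitude subsquare j = 9; +1 → 10 = k.
The longitude characters are unchanged.

QC04ck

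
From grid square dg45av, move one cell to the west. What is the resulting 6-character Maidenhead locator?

DG35xv

Longitude subsquare a = 0; −1 → -1, wraps to 23 = x, carry into square.
Longitude square 4; −1 → 3.
The latitude characters are unchanged.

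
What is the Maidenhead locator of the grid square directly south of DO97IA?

Latitude subsquare a = 0; −1 → -1, wraps to 23 = x, carry into square.
Latitude square 7; −1 → 6.
The longitude characters are unchanged.

DO96ix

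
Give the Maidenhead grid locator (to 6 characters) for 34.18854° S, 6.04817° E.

JF35at

Offset from 180°W / 90°S: lon 186.0482°, lat 55.8115°.
Field: lon ⌊186.0482/20⌋ = 9 → J; lat ⌊55.8115/10⌋ = 5 → F.
Square: lon ⌊6.0482/2⌋ = 3; lat ⌊5.8115/1⌋ = 5.
Subsquare: lon ⌊0.0482/0.0833333⌋ = 0 → a; lat ⌊0.8115/0.0416667⌋ = 19 → t.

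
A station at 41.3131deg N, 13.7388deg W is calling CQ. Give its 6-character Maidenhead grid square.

IN31dh

Offset from 180°W / 90°S: lon 166.2612°, lat 131.3131°.
Field: lon ⌊166.2612/20⌋ = 8 → I; lat ⌊131.3131/10⌋ = 13 → N.
Square: lon ⌊6.2612/2⌋ = 3; lat ⌊1.3131/1⌋ = 1.
Subsquare: lon ⌊0.2612/0.0833333⌋ = 3 → d; lat ⌊0.3131/0.0416667⌋ = 7 → h.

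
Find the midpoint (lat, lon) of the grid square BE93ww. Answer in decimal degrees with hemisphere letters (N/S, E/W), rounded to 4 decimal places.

Field B=1, E=4: +1·20° lon, +4·10° lat → SW at lon -160°, lat -50°.
Square 9, 3: +9·2° lon, +3·1° lat → SW at lon -142°, lat -47°.
Subsquare w=22, w=22: +22·0.0833333° lon, +22·0.0416667° lat → SW at lon -140.167°, lat -46.0833°.
Cell spans 0.0833333° lon × 0.0416667° lat. Centre is SW corner plus half of each.
latitude 46.0625° S, longitude 140.1250° W.

46.0625° S, 140.1250° W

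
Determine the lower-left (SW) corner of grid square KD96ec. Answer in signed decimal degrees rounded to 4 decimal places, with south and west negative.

Field K=10, D=3: +10·20° lon, +3·10° lat → SW at lon 20°, lat -60°.
Square 9, 6: +9·2° lon, +6·1° lat → SW at lon 38°, lat -54°.
Subsquare e=4, c=2: +4·0.0833333° lon, +2·0.0416667° lat → SW at lon 38.3333°, lat -53.9167°.
latitude -53.9167, longitude 38.3333.

-53.9167, 38.3333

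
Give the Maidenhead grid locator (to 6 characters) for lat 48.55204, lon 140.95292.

QN08ln

Offset from 180°W / 90°S: lon 320.9529°, lat 138.5520°.
Field (20°×10°, letters A–R): 320.9529/20 → 16 → Q, 138.5520/10 → 13 → N; chars QN.
Square (2°×1°, digits 0–9): 0.9529/2 → 0, 8.5520/1 → 8; chars 08.
Subsquare (5′×2.5′, letters a–x): 0.9529/0.0833333 → 11 → l, 0.5520/0.0416667 → 13 → n; chars ln.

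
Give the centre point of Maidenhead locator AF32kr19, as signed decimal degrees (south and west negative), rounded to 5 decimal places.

-37.25208, -173.15417

Field A=0, F=5: +0·20° lon, +5·10° lat → SW at lon -180°, lat -40°.
Square 3, 2: +3·2° lon, +2·1° lat → SW at lon -174°, lat -38°.
Subsquare k=10, r=17: +10·0.0833333° lon, +17·0.0416667° lat → SW at lon -173.167°, lat -37.2917°.
Extended square 1, 9: +1·0.00833333° lon, +9·0.00416667° lat → SW at lon -173.158°, lat -37.2542°.
Cell spans 0.00833333° lon × 0.00416667° lat. Centre is SW corner plus half of each.
latitude -37.25208, longitude -173.15417.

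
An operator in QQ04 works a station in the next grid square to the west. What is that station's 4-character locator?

Longitude square 0; −1 → -1, wraps to 9, carry into field.
Longitude field Q = 16; −1 → 15 = P.
The latitude characters are unchanged.

PQ94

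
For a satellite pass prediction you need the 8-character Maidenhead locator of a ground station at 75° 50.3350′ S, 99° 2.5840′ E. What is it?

NB94md58

Offset from 180°W / 90°S: lon 279.04307°, lat 14.16108°.
Field (20°×10°, letters A–R): 279.04307/20 → 13 → N, 14.16108/10 → 1 → B; chars NB.
Square (2°×1°, digits 0–9): 19.04307/2 → 9, 4.16108/1 → 4; chars 94.
Subsquare (5′×2.5′, letters a–x): 1.04307/0.0833333 → 12 → m, 0.16108/0.0416667 → 3 → d; chars md.
Extended square (30″×15″, digits 0–9): 0.04307/0.00833333 → 5, 0.03608/0.00416667 → 8; chars 58.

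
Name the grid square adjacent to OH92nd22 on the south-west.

OH92nd11

Longitude extended square 2; −1 → 1.
Latitude extended square 2; −1 → 1.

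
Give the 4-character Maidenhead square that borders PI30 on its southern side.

PH39

Latitude square 0; −1 → -1, wraps to 9, carry into field.
Latitude field I = 8; −1 → 7 = H.
The longitude characters are unchanged.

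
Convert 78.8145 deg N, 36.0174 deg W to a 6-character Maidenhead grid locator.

HQ18xt

Add 180° to longitude and 90° to latitude: 143.9826, 168.8145.
Field: lon ⌊143.9826/20⌋ = 7 → H; lat ⌊168.8145/10⌋ = 16 → Q.
Square: lon ⌊3.9826/2⌋ = 1; lat ⌊8.8145/1⌋ = 8.
Subsquare: lon ⌊1.9826/0.0833333⌋ = 23 → x; lat ⌊0.8145/0.0416667⌋ = 19 → t.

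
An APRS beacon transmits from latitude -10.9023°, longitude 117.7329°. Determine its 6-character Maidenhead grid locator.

OH89uc

Shift to the Maidenhead origin (180°W, 90°S): lon 297.7329, lat 79.0977.
Field: lon ⌊297.7329/20⌋ = 14 → O; lat ⌊79.0977/10⌋ = 7 → H.
Square: lon ⌊17.7329/2⌋ = 8; lat ⌊9.0977/1⌋ = 9.
Subsquare: lon ⌊1.7329/0.0833333⌋ = 20 → u; lat ⌊0.0977/0.0416667⌋ = 2 → c.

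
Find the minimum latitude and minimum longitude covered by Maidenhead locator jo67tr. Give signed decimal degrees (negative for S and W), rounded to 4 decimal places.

57.7083, 13.5833

Field J=9, O=14: +9·20° lon, +14·10° lat → SW at lon 0°, lat 50°.
Square 6, 7: +6·2° lon, +7·1° lat → SW at lon 12°, lat 57°.
Subsquare t=19, r=17: +19·0.0833333° lon, +17·0.0416667° lat → SW at lon 13.5833°, lat 57.7083°.
latitude 57.7083, longitude 13.5833.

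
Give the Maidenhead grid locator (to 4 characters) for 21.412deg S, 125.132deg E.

PG28

Shift to the Maidenhead origin (180°W, 90°S): lon 305.13, lat 68.59.
Field: 305.13/20 → 15 → P, 68.59/10 → 6 → G; chars PG.
Square: 5.13/2 → 2, 8.59/1 → 8; chars 28.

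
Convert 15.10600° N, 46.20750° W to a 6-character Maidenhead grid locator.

Shift to the Maidenhead origin (180°W, 90°S): lon 133.7925, lat 105.1060.
Field: lon ⌊133.7925/20⌋ = 6 → G; lat ⌊105.1060/10⌋ = 10 → K.
Square: lon ⌊13.7925/2⌋ = 6; lat ⌊5.1060/1⌋ = 5.
Subsquare: lon ⌊1.7925/0.0833333⌋ = 21 → v; lat ⌊0.1060/0.0416667⌋ = 2 → c.

GK65vc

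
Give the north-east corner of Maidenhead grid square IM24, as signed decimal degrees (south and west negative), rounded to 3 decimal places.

35.000, -14.000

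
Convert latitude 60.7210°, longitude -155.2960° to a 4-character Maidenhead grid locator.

BP20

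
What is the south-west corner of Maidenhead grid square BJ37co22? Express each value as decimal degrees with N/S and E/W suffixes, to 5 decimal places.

7.59167° N, 153.81667° W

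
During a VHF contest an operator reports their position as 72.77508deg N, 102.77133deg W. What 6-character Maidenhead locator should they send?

Shift to the Maidenhead origin (180°W, 90°S): lon 77.2287, lat 162.7751.
Field: 77.2287/20 → 3 → D, 162.7751/10 → 16 → Q; chars DQ.
Square: 17.2287/2 → 8, 2.7751/1 → 2; chars 82.
Subsquare: 1.2287/0.0833333 → 14 → o, 0.7751/0.0416667 → 18 → s; chars os.

DQ82os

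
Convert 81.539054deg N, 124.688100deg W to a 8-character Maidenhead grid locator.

CR71pm79

Add 180° to longitude and 90° to latitude: 55.31190, 171.53905.
Field: lon ⌊55.31190/20⌋ = 2 → C; lat ⌊171.53905/10⌋ = 17 → R.
Square: lon ⌊15.31190/2⌋ = 7; lat ⌊1.53905/1⌋ = 1.
Subsquare: lon ⌊1.31190/0.0833333⌋ = 15 → p; lat ⌊0.53905/0.0416667⌋ = 12 → m.
Extended square: lon ⌊0.06190/0.00833333⌋ = 7; lat ⌊0.03905/0.00416667⌋ = 9.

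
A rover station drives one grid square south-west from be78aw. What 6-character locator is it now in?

BE68xv

Longitude subsquare a = 0; −1 → -1, wraps to 23 = x, carry into square.
Longitude square 7; −1 → 6.
Latitude subsquare w = 22; −1 → 21 = v.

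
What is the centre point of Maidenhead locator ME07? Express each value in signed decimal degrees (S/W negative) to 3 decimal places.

-42.500, 61.000

Field M=12, E=4: +12·20° lon, +4·10° lat → SW at lon 60°, lat -50°.
Square 0, 7: +0·2° lon, +7·1° lat → SW at lon 60°, lat -43°.
Cell spans 2° lon × 1° lat. Centre is SW corner plus half of each.
latitude -42.500, longitude 61.000.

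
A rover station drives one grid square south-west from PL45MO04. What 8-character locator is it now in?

PL45lo93

Longitude extended square 0; −1 → -1, wraps to 9, carry into subsquare.
Longitude subsquare m = 12; −1 → 11 = l.
Latitude extended square 4; −1 → 3.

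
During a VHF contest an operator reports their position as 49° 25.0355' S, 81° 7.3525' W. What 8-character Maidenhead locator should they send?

EE90kn59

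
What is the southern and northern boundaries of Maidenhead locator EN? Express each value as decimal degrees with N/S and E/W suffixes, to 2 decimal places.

40.00° N, 50.00° N

Field E=4, N=13: +4·20° lon, +13·10° lat → SW at lon -100°, lat 40°.
Cell spans 20° lon × 10° lat.
south 40.00° N, north 50.00° N.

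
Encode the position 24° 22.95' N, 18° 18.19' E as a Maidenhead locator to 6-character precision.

JL94dj

Shift to the Maidenhead origin (180°W, 90°S): lon 198.3032, lat 114.3825.
Field: 198.3032/20 → 9 → J, 114.3825/10 → 11 → L; chars JL.
Square: 18.3032/2 → 9, 4.3825/1 → 4; chars 94.
Subsquare: 0.3032/0.0833333 → 3 → d, 0.3825/0.0416667 → 9 → j; chars dj.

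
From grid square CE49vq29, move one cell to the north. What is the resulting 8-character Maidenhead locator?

CE49vr20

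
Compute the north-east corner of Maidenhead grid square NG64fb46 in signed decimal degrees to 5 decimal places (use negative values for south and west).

Field N=13, G=6: +13·20° lon, +6·10° lat → SW at lon 80°, lat -30°.
Square 6, 4: +6·2° lon, +4·1° lat → SW at lon 92°, lat -26°.
Subsquare f=5, b=1: +5·0.0833333° lon, +1·0.0416667° lat → SW at lon 92.4167°, lat -25.9583°.
Extended square 4, 6: +4·0.00833333° lon, +6·0.00416667° lat → SW at lon 92.45°, lat -25.9333°.
Cell spans 0.00833333° lon × 0.00416667° lat. NE corner is SW corner plus one full cell.
latitude -25.92917, longitude 92.45833.

-25.92917, 92.45833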